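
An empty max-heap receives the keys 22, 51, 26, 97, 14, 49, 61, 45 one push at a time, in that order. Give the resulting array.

[97, 51, 61, 45, 14, 26, 49, 22]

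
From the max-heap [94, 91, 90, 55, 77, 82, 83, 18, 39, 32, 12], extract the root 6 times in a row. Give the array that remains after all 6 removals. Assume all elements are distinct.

extract-max #1 returns 94:
  remove root 94; move last element 12 to root → [12, 91, 90, 55, 77, 82, 83, 18, 39, 32]
  12 vs larger child 91 at index 1, swap → [91, 12, 90, 55, 77, 82, 83, 18, 39, 32]
  12 vs larger child 77 at index 4, swap → [91, 77, 90, 55, 12, 82, 83, 18, 39, 32]
  12 vs only child 32 at index 9, swap → [91, 77, 90, 55, 32, 82, 83, 18, 39, 12]
extract-max #2 returns 91:
  remove root 91; move last element 12 to root → [12, 77, 90, 55, 32, 82, 83, 18, 39]
  12 vs larger child 90 at index 2, swap → [90, 77, 12, 55, 32, 82, 83, 18, 39]
  12 vs larger child 83 at index 6, swap → [90, 77, 83, 55, 32, 82, 12, 18, 39]
extract-max #3 returns 90:
  remove root 90; move last element 39 to root → [39, 77, 83, 55, 32, 82, 12, 18]
  39 vs larger child 83 at index 2, swap → [83, 77, 39, 55, 32, 82, 12, 18]
  39 vs larger child 82 at index 5, swap → [83, 77, 82, 55, 32, 39, 12, 18]
extract-max #4 returns 83:
  remove root 83; move last element 18 to root → [18, 77, 82, 55, 32, 39, 12]
  18 vs larger child 82 at index 2, swap → [82, 77, 18, 55, 32, 39, 12]
  18 vs larger child 39 at index 5, swap → [82, 77, 39, 55, 32, 18, 12]
extract-max #5 returns 82:
  remove root 82; move last element 12 to root → [12, 77, 39, 55, 32, 18]
  12 vs larger child 77 at index 1, swap → [77, 12, 39, 55, 32, 18]
  12 vs larger child 55 at index 3, swap → [77, 55, 39, 12, 32, 18]
extract-max #6 returns 77:
  remove root 77; move last element 18 to root → [18, 55, 39, 12, 32]
  18 vs larger child 55 at index 1, swap → [55, 18, 39, 12, 32]
  18 vs larger child 32 at index 4, swap → [55, 32, 39, 12, 18]

[55, 32, 39, 12, 18]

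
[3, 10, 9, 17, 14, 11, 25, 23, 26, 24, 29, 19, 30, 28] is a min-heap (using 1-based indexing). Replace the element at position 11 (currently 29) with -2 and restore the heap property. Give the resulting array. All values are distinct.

[-2, 3, 9, 17, 10, 11, 25, 23, 26, 24, 14, 19, 30, 28]

set index 11 from 29 to -2 → [3, 10, 9, 17, 14, 11, 25, 23, 26, 24, -2, 19, 30, 28]
-2 < parent 14 at index 5, swap → [3, 10, 9, 17, -2, 11, 25, 23, 26, 24, 14, 19, 30, 28]
-2 < parent 10 at index 2, swap → [3, -2, 9, 17, 10, 11, 25, 23, 26, 24, 14, 19, 30, 28]
-2 < parent 3 at index 1, swap → [-2, 3, 9, 17, 10, 11, 25, 23, 26, 24, 14, 19, 30, 28]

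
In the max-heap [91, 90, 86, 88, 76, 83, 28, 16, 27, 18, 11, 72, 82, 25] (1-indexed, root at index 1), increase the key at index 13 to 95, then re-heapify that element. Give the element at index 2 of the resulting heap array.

set index 13 from 82 to 95 → [91, 90, 86, 88, 76, 83, 28, 16, 27, 18, 11, 72, 95, 25]
95 > parent 83 at index 6, swap → [91, 90, 86, 88, 76, 95, 28, 16, 27, 18, 11, 72, 83, 25]
95 > parent 86 at index 3, swap → [91, 90, 95, 88, 76, 86, 28, 16, 27, 18, 11, 72, 83, 25]
95 > parent 91 at index 1, swap → [95, 90, 91, 88, 76, 86, 28, 16, 27, 18, 11, 72, 83, 25]
resulting array: [95, 90, 91, 88, 76, 86, 28, 16, 27, 18, 11, 72, 83, 25]

90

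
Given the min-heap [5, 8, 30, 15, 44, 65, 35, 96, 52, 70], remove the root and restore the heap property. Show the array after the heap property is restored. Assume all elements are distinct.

[8, 15, 30, 52, 44, 65, 35, 96, 70]

remove root 5; move last element 70 to root → [70, 8, 30, 15, 44, 65, 35, 96, 52]
70 vs smaller child 8 at index 1, swap → [8, 70, 30, 15, 44, 65, 35, 96, 52]
70 vs smaller child 15 at index 3, swap → [8, 15, 30, 70, 44, 65, 35, 96, 52]
70 vs smaller child 52 at index 8, swap → [8, 15, 30, 52, 44, 65, 35, 96, 70]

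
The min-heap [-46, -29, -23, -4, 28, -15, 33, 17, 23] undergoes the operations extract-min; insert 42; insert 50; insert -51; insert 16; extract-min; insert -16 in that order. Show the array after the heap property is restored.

[-29, -4, -23, 17, 16, -16, 33, 23, 42, 50, 28, -15]

extract-min → returns -46:
  remove root -46; move last element 23 to root → [23, -29, -23, -4, 28, -15, 33, 17]
  23 vs smaller child -29 at index 1, swap → [-29, 23, -23, -4, 28, -15, 33, 17]
  23 vs smaller child -4 at index 3, swap → [-29, -4, -23, 23, 28, -15, 33, 17]
  23 vs only child 17 at index 7, swap → [-29, -4, -23, 17, 28, -15, 33, 23]
insert 42:
  append 42 at index 8 → [-29, -4, -23, 17, 28, -15, 33, 23, 42] (no swap needed)
insert 50:
  append 50 at index 9 → [-29, -4, -23, 17, 28, -15, 33, 23, 42, 50] (no swap needed)
insert -51:
  append -51 at index 10 → [-29, -4, -23, 17, 28, -15, 33, 23, 42, 50, -51]
  -51 < parent 28 at index 4, swap → [-29, -4, -23, 17, -51, -15, 33, 23, 42, 50, 28]
  -51 < parent -4 at index 1, swap → [-29, -51, -23, 17, -4, -15, 33, 23, 42, 50, 28]
  -51 < parent -29 at index 0, swap → [-51, -29, -23, 17, -4, -15, 33, 23, 42, 50, 28]
insert 16:
  append 16 at index 11 → [-51, -29, -23, 17, -4, -15, 33, 23, 42, 50, 28, 16] (no swap needed)
extract-min → returns -51:
  remove root -51; move last element 16 to root → [16, -29, -23, 17, -4, -15, 33, 23, 42, 50, 28]
  16 vs smaller child -29 at index 1, swap → [-29, 16, -23, 17, -4, -15, 33, 23, 42, 50, 28]
  16 vs smaller child -4 at index 4, swap → [-29, -4, -23, 17, 16, -15, 33, 23, 42, 50, 28]
insert -16:
  append -16 at index 11 → [-29, -4, -23, 17, 16, -15, 33, 23, 42, 50, 28, -16]
  -16 < parent -15 at index 5, swap → [-29, -4, -23, 17, 16, -16, 33, 23, 42, 50, 28, -15]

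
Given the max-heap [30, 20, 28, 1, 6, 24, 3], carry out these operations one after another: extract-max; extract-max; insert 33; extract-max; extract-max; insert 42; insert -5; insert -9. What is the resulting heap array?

extract-max → returns 30:
  remove root 30; move last element 3 to root → [3, 20, 28, 1, 6, 24]
  3 vs larger child 28 at index 2, swap → [28, 20, 3, 1, 6, 24]
  3 vs only child 24 at index 5, swap → [28, 20, 24, 1, 6, 3]
extract-max → returns 28:
  remove root 28; move last element 3 to root → [3, 20, 24, 1, 6]
  3 vs larger child 24 at index 2, swap → [24, 20, 3, 1, 6]
insert 33:
  append 33 at index 5 → [24, 20, 3, 1, 6, 33]
  33 > parent 3 at index 2, swap → [24, 20, 33, 1, 6, 3]
  33 > parent 24 at index 0, swap → [33, 20, 24, 1, 6, 3]
extract-max → returns 33:
  remove root 33; move last element 3 to root → [3, 20, 24, 1, 6]
  3 vs larger child 24 at index 2, swap → [24, 20, 3, 1, 6]
extract-max → returns 24:
  remove root 24; move last element 6 to root → [6, 20, 3, 1]
  6 vs larger child 20 at index 1, swap → [20, 6, 3, 1]
insert 42:
  append 42 at index 4 → [20, 6, 3, 1, 42]
  42 > parent 6 at index 1, swap → [20, 42, 3, 1, 6]
  42 > parent 20 at index 0, swap → [42, 20, 3, 1, 6]
insert -5:
  append -5 at index 5 → [42, 20, 3, 1, 6, -5] (no swap needed)
insert -9:
  append -9 at index 6 → [42, 20, 3, 1, 6, -5, -9] (no swap needed)

[42, 20, 3, 1, 6, -5, -9]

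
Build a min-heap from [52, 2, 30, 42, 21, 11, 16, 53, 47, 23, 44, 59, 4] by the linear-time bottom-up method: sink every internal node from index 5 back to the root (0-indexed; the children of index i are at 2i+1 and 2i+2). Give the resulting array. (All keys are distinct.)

[2, 21, 4, 42, 23, 11, 16, 53, 47, 52, 44, 59, 30]

sift down from index 5:
  11 vs smaller child 4 at index 12, swap → [52, 2, 30, 42, 21, 4, 16, 53, 47, 23, 44, 59, 11]
sift down from index 4: already satisfies heap property
sift down from index 3: already satisfies heap property
sift down from index 2:
  30 vs smaller child 4 at index 5, swap → [52, 2, 4, 42, 21, 30, 16, 53, 47, 23, 44, 59, 11]
  30 vs smaller child 11 at index 12, swap → [52, 2, 4, 42, 21, 11, 16, 53, 47, 23, 44, 59, 30]
sift down from index 1: already satisfies heap property
sift down from index 0:
  52 vs smaller child 2 at index 1, swap → [2, 52, 4, 42, 21, 11, 16, 53, 47, 23, 44, 59, 30]
  52 vs smaller child 21 at index 4, swap → [2, 21, 4, 42, 52, 11, 16, 53, 47, 23, 44, 59, 30]
  52 vs smaller child 23 at index 9, swap → [2, 21, 4, 42, 23, 11, 16, 53, 47, 52, 44, 59, 30]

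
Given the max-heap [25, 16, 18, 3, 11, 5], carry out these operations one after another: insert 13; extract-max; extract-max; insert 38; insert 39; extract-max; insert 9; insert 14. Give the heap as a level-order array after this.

[38, 14, 16, 11, 5, 13, 9, 3]

insert 13:
  append 13 at index 6 → [25, 16, 18, 3, 11, 5, 13] (no swap needed)
extract-max → returns 25:
  remove root 25; move last element 13 to root → [13, 16, 18, 3, 11, 5]
  13 vs larger child 18 at index 2, swap → [18, 16, 13, 3, 11, 5]
extract-max → returns 18:
  remove root 18; move last element 5 to root → [5, 16, 13, 3, 11]
  5 vs larger child 16 at index 1, swap → [16, 5, 13, 3, 11]
  5 vs larger child 11 at index 4, swap → [16, 11, 13, 3, 5]
insert 38:
  append 38 at index 5 → [16, 11, 13, 3, 5, 38]
  38 > parent 13 at index 2, swap → [16, 11, 38, 3, 5, 13]
  38 > parent 16 at index 0, swap → [38, 11, 16, 3, 5, 13]
insert 39:
  append 39 at index 6 → [38, 11, 16, 3, 5, 13, 39]
  39 > parent 16 at index 2, swap → [38, 11, 39, 3, 5, 13, 16]
  39 > parent 38 at index 0, swap → [39, 11, 38, 3, 5, 13, 16]
extract-max → returns 39:
  remove root 39; move last element 16 to root → [16, 11, 38, 3, 5, 13]
  16 vs larger child 38 at index 2, swap → [38, 11, 16, 3, 5, 13]
insert 9:
  append 9 at index 6 → [38, 11, 16, 3, 5, 13, 9] (no swap needed)
insert 14:
  append 14 at index 7 → [38, 11, 16, 3, 5, 13, 9, 14]
  14 > parent 3 at index 3, swap → [38, 11, 16, 14, 5, 13, 9, 3]
  14 > parent 11 at index 1, swap → [38, 14, 16, 11, 5, 13, 9, 3]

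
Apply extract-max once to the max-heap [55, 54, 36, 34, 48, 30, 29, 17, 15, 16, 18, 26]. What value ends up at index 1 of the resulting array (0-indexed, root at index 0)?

remove root 55; move last element 26 to root → [26, 54, 36, 34, 48, 30, 29, 17, 15, 16, 18]
26 vs larger child 54 at index 1, swap → [54, 26, 36, 34, 48, 30, 29, 17, 15, 16, 18]
26 vs larger child 48 at index 4, swap → [54, 48, 36, 34, 26, 30, 29, 17, 15, 16, 18]
resulting array: [54, 48, 36, 34, 26, 30, 29, 17, 15, 16, 18]

48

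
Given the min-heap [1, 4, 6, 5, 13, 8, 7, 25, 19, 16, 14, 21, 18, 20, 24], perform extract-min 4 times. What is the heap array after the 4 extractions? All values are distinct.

[7, 13, 8, 19, 14, 21, 18, 25, 24, 16, 20]

extract-min #1 returns 1:
  remove root 1; move last element 24 to root → [24, 4, 6, 5, 13, 8, 7, 25, 19, 16, 14, 21, 18, 20]
  24 vs smaller child 4 at index 1, swap → [4, 24, 6, 5, 13, 8, 7, 25, 19, 16, 14, 21, 18, 20]
  24 vs smaller child 5 at index 3, swap → [4, 5, 6, 24, 13, 8, 7, 25, 19, 16, 14, 21, 18, 20]
  24 vs smaller child 19 at index 8, swap → [4, 5, 6, 19, 13, 8, 7, 25, 24, 16, 14, 21, 18, 20]
extract-min #2 returns 4:
  remove root 4; move last element 20 to root → [20, 5, 6, 19, 13, 8, 7, 25, 24, 16, 14, 21, 18]
  20 vs smaller child 5 at index 1, swap → [5, 20, 6, 19, 13, 8, 7, 25, 24, 16, 14, 21, 18]
  20 vs smaller child 13 at index 4, swap → [5, 13, 6, 19, 20, 8, 7, 25, 24, 16, 14, 21, 18]
  20 vs smaller child 14 at index 10, swap → [5, 13, 6, 19, 14, 8, 7, 25, 24, 16, 20, 21, 18]
extract-min #3 returns 5:
  remove root 5; move last element 18 to root → [18, 13, 6, 19, 14, 8, 7, 25, 24, 16, 20, 21]
  18 vs smaller child 6 at index 2, swap → [6, 13, 18, 19, 14, 8, 7, 25, 24, 16, 20, 21]
  18 vs smaller child 7 at index 6, swap → [6, 13, 7, 19, 14, 8, 18, 25, 24, 16, 20, 21]
extract-min #4 returns 6:
  remove root 6; move last element 21 to root → [21, 13, 7, 19, 14, 8, 18, 25, 24, 16, 20]
  21 vs smaller child 7 at index 2, swap → [7, 13, 21, 19, 14, 8, 18, 25, 24, 16, 20]
  21 vs smaller child 8 at index 5, swap → [7, 13, 8, 19, 14, 21, 18, 25, 24, 16, 20]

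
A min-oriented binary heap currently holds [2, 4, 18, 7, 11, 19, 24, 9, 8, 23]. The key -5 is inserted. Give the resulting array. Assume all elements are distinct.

append -5 at index 10 → [2, 4, 18, 7, 11, 19, 24, 9, 8, 23, -5]
-5 < parent 11 at index 4, swap → [2, 4, 18, 7, -5, 19, 24, 9, 8, 23, 11]
-5 < parent 4 at index 1, swap → [2, -5, 18, 7, 4, 19, 24, 9, 8, 23, 11]
-5 < parent 2 at index 0, swap → [-5, 2, 18, 7, 4, 19, 24, 9, 8, 23, 11]

[-5, 2, 18, 7, 4, 19, 24, 9, 8, 23, 11]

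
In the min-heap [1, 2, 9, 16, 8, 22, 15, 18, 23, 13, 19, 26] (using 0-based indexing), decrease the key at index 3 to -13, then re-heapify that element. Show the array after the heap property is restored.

[-13, 1, 9, 2, 8, 22, 15, 18, 23, 13, 19, 26]

set index 3 from 16 to -13 → [1, 2, 9, -13, 8, 22, 15, 18, 23, 13, 19, 26]
-13 < parent 2 at index 1, swap → [1, -13, 9, 2, 8, 22, 15, 18, 23, 13, 19, 26]
-13 < parent 1 at index 0, swap → [-13, 1, 9, 2, 8, 22, 15, 18, 23, 13, 19, 26]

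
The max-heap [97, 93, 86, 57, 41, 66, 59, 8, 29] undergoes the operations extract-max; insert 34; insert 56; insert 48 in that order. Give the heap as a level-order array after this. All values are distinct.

[93, 57, 86, 34, 56, 66, 59, 8, 29, 41, 48]

extract-max → returns 97:
  remove root 97; move last element 29 to root → [29, 93, 86, 57, 41, 66, 59, 8]
  29 vs larger child 93 at index 1, swap → [93, 29, 86, 57, 41, 66, 59, 8]
  29 vs larger child 57 at index 3, swap → [93, 57, 86, 29, 41, 66, 59, 8]
insert 34:
  append 34 at index 8 → [93, 57, 86, 29, 41, 66, 59, 8, 34]
  34 > parent 29 at index 3, swap → [93, 57, 86, 34, 41, 66, 59, 8, 29]
insert 56:
  append 56 at index 9 → [93, 57, 86, 34, 41, 66, 59, 8, 29, 56]
  56 > parent 41 at index 4, swap → [93, 57, 86, 34, 56, 66, 59, 8, 29, 41]
insert 48:
  append 48 at index 10 → [93, 57, 86, 34, 56, 66, 59, 8, 29, 41, 48] (no swap needed)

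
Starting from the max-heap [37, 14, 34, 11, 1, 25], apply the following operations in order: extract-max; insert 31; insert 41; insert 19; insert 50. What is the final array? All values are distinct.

[50, 41, 34, 19, 1, 25, 31, 11, 14]

extract-max → returns 37:
  remove root 37; move last element 25 to root → [25, 14, 34, 11, 1]
  25 vs larger child 34 at index 2, swap → [34, 14, 25, 11, 1]
insert 31:
  append 31 at index 5 → [34, 14, 25, 11, 1, 31]
  31 > parent 25 at index 2, swap → [34, 14, 31, 11, 1, 25]
insert 41:
  append 41 at index 6 → [34, 14, 31, 11, 1, 25, 41]
  41 > parent 31 at index 2, swap → [34, 14, 41, 11, 1, 25, 31]
  41 > parent 34 at index 0, swap → [41, 14, 34, 11, 1, 25, 31]
insert 19:
  append 19 at index 7 → [41, 14, 34, 11, 1, 25, 31, 19]
  19 > parent 11 at index 3, swap → [41, 14, 34, 19, 1, 25, 31, 11]
  19 > parent 14 at index 1, swap → [41, 19, 34, 14, 1, 25, 31, 11]
insert 50:
  append 50 at index 8 → [41, 19, 34, 14, 1, 25, 31, 11, 50]
  50 > parent 14 at index 3, swap → [41, 19, 34, 50, 1, 25, 31, 11, 14]
  50 > parent 19 at index 1, swap → [41, 50, 34, 19, 1, 25, 31, 11, 14]
  50 > parent 41 at index 0, swap → [50, 41, 34, 19, 1, 25, 31, 11, 14]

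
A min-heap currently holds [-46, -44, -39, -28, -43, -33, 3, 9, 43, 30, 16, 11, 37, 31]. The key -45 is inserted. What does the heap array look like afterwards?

[-46, -44, -45, -28, -43, -33, -39, 9, 43, 30, 16, 11, 37, 31, 3]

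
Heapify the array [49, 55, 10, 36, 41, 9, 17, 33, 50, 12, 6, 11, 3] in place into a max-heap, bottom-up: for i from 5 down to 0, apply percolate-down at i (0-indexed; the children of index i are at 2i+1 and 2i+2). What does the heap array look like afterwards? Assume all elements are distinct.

[55, 50, 17, 49, 41, 11, 10, 33, 36, 12, 6, 9, 3]

sift down from index 5:
  9 vs larger child 11 at index 11, swap → [49, 55, 10, 36, 41, 11, 17, 33, 50, 12, 6, 9, 3]
sift down from index 4: already satisfies heap property
sift down from index 3:
  36 vs larger child 50 at index 8, swap → [49, 55, 10, 50, 41, 11, 17, 33, 36, 12, 6, 9, 3]
sift down from index 2:
  10 vs larger child 17 at index 6, swap → [49, 55, 17, 50, 41, 11, 10, 33, 36, 12, 6, 9, 3]
sift down from index 1: already satisfies heap property
sift down from index 0:
  49 vs larger child 55 at index 1, swap → [55, 49, 17, 50, 41, 11, 10, 33, 36, 12, 6, 9, 3]
  49 vs larger child 50 at index 3, swap → [55, 50, 17, 49, 41, 11, 10, 33, 36, 12, 6, 9, 3]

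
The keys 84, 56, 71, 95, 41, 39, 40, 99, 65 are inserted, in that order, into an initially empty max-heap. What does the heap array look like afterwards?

[99, 95, 71, 84, 41, 39, 40, 56, 65]

Insert 84:
  append 84 at index 0 → [84] (no swap needed)
Insert 56:
  append 56 at index 1 → [84, 56] (no swap needed)
Insert 71:
  append 71 at index 2 → [84, 56, 71] (no swap needed)
Insert 95:
  append 95 at index 3 → [84, 56, 71, 95]
  95 > parent 56 at index 1, swap → [84, 95, 71, 56]
  95 > parent 84 at index 0, swap → [95, 84, 71, 56]
Insert 41:
  append 41 at index 4 → [95, 84, 71, 56, 41] (no swap needed)
Insert 39:
  append 39 at index 5 → [95, 84, 71, 56, 41, 39] (no swap needed)
Insert 40:
  append 40 at index 6 → [95, 84, 71, 56, 41, 39, 40] (no swap needed)
Insert 99:
  append 99 at index 7 → [95, 84, 71, 56, 41, 39, 40, 99]
  99 > parent 56 at index 3, swap → [95, 84, 71, 99, 41, 39, 40, 56]
  99 > parent 84 at index 1, swap → [95, 99, 71, 84, 41, 39, 40, 56]
  99 > parent 95 at index 0, swap → [99, 95, 71, 84, 41, 39, 40, 56]
Insert 65:
  append 65 at index 8 → [99, 95, 71, 84, 41, 39, 40, 56, 65] (no swap needed)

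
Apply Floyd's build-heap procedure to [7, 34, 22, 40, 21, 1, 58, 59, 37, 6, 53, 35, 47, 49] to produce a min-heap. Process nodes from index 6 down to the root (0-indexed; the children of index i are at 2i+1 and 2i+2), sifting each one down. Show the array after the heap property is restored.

[1, 6, 7, 37, 21, 22, 49, 59, 40, 34, 53, 35, 47, 58]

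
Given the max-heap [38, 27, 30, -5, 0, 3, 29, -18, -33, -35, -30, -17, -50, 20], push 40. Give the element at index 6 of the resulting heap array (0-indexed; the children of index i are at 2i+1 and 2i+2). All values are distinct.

30

append 40 at index 14 → [38, 27, 30, -5, 0, 3, 29, -18, -33, -35, -30, -17, -50, 20, 40]
40 > parent 29 at index 6, swap → [38, 27, 30, -5, 0, 3, 40, -18, -33, -35, -30, -17, -50, 20, 29]
40 > parent 30 at index 2, swap → [38, 27, 40, -5, 0, 3, 30, -18, -33, -35, -30, -17, -50, 20, 29]
40 > parent 38 at index 0, swap → [40, 27, 38, -5, 0, 3, 30, -18, -33, -35, -30, -17, -50, 20, 29]
resulting array: [40, 27, 38, -5, 0, 3, 30, -18, -33, -35, -30, -17, -50, 20, 29]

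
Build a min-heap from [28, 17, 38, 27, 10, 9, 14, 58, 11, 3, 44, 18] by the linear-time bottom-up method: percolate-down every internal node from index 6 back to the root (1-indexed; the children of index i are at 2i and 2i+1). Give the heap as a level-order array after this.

[3, 10, 9, 11, 17, 18, 14, 58, 27, 28, 44, 38]

sift down from index 6: already satisfies heap property
sift down from index 5:
  10 vs smaller child 3 at index 10, swap → [28, 17, 38, 27, 3, 9, 14, 58, 11, 10, 44, 18]
sift down from index 4:
  27 vs smaller child 11 at index 9, swap → [28, 17, 38, 11, 3, 9, 14, 58, 27, 10, 44, 18]
sift down from index 3:
  38 vs smaller child 9 at index 6, swap → [28, 17, 9, 11, 3, 38, 14, 58, 27, 10, 44, 18]
  38 vs only child 18 at index 12, swap → [28, 17, 9, 11, 3, 18, 14, 58, 27, 10, 44, 38]
sift down from index 2:
  17 vs smaller child 3 at index 5, swap → [28, 3, 9, 11, 17, 18, 14, 58, 27, 10, 44, 38]
  17 vs smaller child 10 at index 10, swap → [28, 3, 9, 11, 10, 18, 14, 58, 27, 17, 44, 38]
sift down from index 1:
  28 vs smaller child 3 at index 2, swap → [3, 28, 9, 11, 10, 18, 14, 58, 27, 17, 44, 38]
  28 vs smaller child 10 at index 5, swap → [3, 10, 9, 11, 28, 18, 14, 58, 27, 17, 44, 38]
  28 vs smaller child 17 at index 10, swap → [3, 10, 9, 11, 17, 18, 14, 58, 27, 28, 44, 38]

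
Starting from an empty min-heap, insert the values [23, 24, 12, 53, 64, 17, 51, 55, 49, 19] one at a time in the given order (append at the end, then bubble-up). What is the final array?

Insert 23:
  append 23 at index 0 → [23] (no swap needed)
Insert 24:
  append 24 at index 1 → [23, 24] (no swap needed)
Insert 12:
  append 12 at index 2 → [23, 24, 12]
  12 < parent 23 at index 0, swap → [12, 24, 23]
Insert 53:
  append 53 at index 3 → [12, 24, 23, 53] (no swap needed)
Insert 64:
  append 64 at index 4 → [12, 24, 23, 53, 64] (no swap needed)
Insert 17:
  append 17 at index 5 → [12, 24, 23, 53, 64, 17]
  17 < parent 23 at index 2, swap → [12, 24, 17, 53, 64, 23]
Insert 51:
  append 51 at index 6 → [12, 24, 17, 53, 64, 23, 51] (no swap needed)
Insert 55:
  append 55 at index 7 → [12, 24, 17, 53, 64, 23, 51, 55] (no swap needed)
Insert 49:
  append 49 at index 8 → [12, 24, 17, 53, 64, 23, 51, 55, 49]
  49 < parent 53 at index 3, swap → [12, 24, 17, 49, 64, 23, 51, 55, 53]
Insert 19:
  append 19 at index 9 → [12, 24, 17, 49, 64, 23, 51, 55, 53, 19]
  19 < parent 64 at index 4, swap → [12, 24, 17, 49, 19, 23, 51, 55, 53, 64]
  19 < parent 24 at index 1, swap → [12, 19, 17, 49, 24, 23, 51, 55, 53, 64]

[12, 19, 17, 49, 24, 23, 51, 55, 53, 64]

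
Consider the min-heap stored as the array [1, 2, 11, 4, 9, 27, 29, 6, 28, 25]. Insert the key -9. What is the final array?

[-9, 1, 11, 4, 2, 27, 29, 6, 28, 25, 9]

append -9 at index 10 → [1, 2, 11, 4, 9, 27, 29, 6, 28, 25, -9]
-9 < parent 9 at index 4, swap → [1, 2, 11, 4, -9, 27, 29, 6, 28, 25, 9]
-9 < parent 2 at index 1, swap → [1, -9, 11, 4, 2, 27, 29, 6, 28, 25, 9]
-9 < parent 1 at index 0, swap → [-9, 1, 11, 4, 2, 27, 29, 6, 28, 25, 9]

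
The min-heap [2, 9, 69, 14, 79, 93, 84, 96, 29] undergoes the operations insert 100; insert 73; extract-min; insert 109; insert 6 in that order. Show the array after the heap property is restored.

[6, 14, 9, 29, 73, 69, 84, 96, 79, 100, 109, 93]

insert 100:
  append 100 at index 9 → [2, 9, 69, 14, 79, 93, 84, 96, 29, 100] (no swap needed)
insert 73:
  append 73 at index 10 → [2, 9, 69, 14, 79, 93, 84, 96, 29, 100, 73]
  73 < parent 79 at index 4, swap → [2, 9, 69, 14, 73, 93, 84, 96, 29, 100, 79]
extract-min → returns 2:
  remove root 2; move last element 79 to root → [79, 9, 69, 14, 73, 93, 84, 96, 29, 100]
  79 vs smaller child 9 at index 1, swap → [9, 79, 69, 14, 73, 93, 84, 96, 29, 100]
  79 vs smaller child 14 at index 3, swap → [9, 14, 69, 79, 73, 93, 84, 96, 29, 100]
  79 vs smaller child 29 at index 8, swap → [9, 14, 69, 29, 73, 93, 84, 96, 79, 100]
insert 109:
  append 109 at index 10 → [9, 14, 69, 29, 73, 93, 84, 96, 79, 100, 109] (no swap needed)
insert 6:
  append 6 at index 11 → [9, 14, 69, 29, 73, 93, 84, 96, 79, 100, 109, 6]
  6 < parent 93 at index 5, swap → [9, 14, 69, 29, 73, 6, 84, 96, 79, 100, 109, 93]
  6 < parent 69 at index 2, swap → [9, 14, 6, 29, 73, 69, 84, 96, 79, 100, 109, 93]
  6 < parent 9 at index 0, swap → [6, 14, 9, 29, 73, 69, 84, 96, 79, 100, 109, 93]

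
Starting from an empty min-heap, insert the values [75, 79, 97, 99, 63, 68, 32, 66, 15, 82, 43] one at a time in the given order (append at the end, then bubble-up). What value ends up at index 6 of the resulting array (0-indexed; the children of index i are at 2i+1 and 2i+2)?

68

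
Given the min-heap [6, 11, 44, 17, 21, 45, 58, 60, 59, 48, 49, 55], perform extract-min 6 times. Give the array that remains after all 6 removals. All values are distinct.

[48, 49, 58, 55, 60, 59]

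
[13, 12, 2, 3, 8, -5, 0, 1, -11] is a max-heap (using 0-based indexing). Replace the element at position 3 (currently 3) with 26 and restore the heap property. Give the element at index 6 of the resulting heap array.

set index 3 from 3 to 26 → [13, 12, 2, 26, 8, -5, 0, 1, -11]
26 > parent 12 at index 1, swap → [13, 26, 2, 12, 8, -5, 0, 1, -11]
26 > parent 13 at index 0, swap → [26, 13, 2, 12, 8, -5, 0, 1, -11]
resulting array: [26, 13, 2, 12, 8, -5, 0, 1, -11]

0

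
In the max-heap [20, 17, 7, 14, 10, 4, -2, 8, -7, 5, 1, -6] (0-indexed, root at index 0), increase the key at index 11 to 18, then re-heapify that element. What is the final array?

[20, 17, 18, 14, 10, 7, -2, 8, -7, 5, 1, 4]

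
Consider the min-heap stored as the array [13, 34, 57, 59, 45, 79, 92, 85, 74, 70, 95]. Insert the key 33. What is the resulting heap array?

append 33 at index 11 → [13, 34, 57, 59, 45, 79, 92, 85, 74, 70, 95, 33]
33 < parent 79 at index 5, swap → [13, 34, 57, 59, 45, 33, 92, 85, 74, 70, 95, 79]
33 < parent 57 at index 2, swap → [13, 34, 33, 59, 45, 57, 92, 85, 74, 70, 95, 79]

[13, 34, 33, 59, 45, 57, 92, 85, 74, 70, 95, 79]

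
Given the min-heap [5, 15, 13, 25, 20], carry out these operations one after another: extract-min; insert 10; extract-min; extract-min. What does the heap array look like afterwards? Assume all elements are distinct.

[15, 25, 20]

extract-min → returns 5:
  remove root 5; move last element 20 to root → [20, 15, 13, 25]
  20 vs smaller child 13 at index 2, swap → [13, 15, 20, 25]
insert 10:
  append 10 at index 4 → [13, 15, 20, 25, 10]
  10 < parent 15 at index 1, swap → [13, 10, 20, 25, 15]
  10 < parent 13 at index 0, swap → [10, 13, 20, 25, 15]
extract-min → returns 10:
  remove root 10; move last element 15 to root → [15, 13, 20, 25]
  15 vs smaller child 13 at index 1, swap → [13, 15, 20, 25]
extract-min → returns 13:
  remove root 13; move last element 25 to root → [25, 15, 20]
  25 vs smaller child 15 at index 1, swap → [15, 25, 20]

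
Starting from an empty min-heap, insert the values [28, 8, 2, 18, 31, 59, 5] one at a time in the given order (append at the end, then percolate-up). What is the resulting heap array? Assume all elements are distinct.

[2, 18, 5, 28, 31, 59, 8]

Insert 28:
  append 28 at index 0 → [28] (no swap needed)
Insert 8:
  append 8 at index 1 → [28, 8]
  8 < parent 28 at index 0, swap → [8, 28]
Insert 2:
  append 2 at index 2 → [8, 28, 2]
  2 < parent 8 at index 0, swap → [2, 28, 8]
Insert 18:
  append 18 at index 3 → [2, 28, 8, 18]
  18 < parent 28 at index 1, swap → [2, 18, 8, 28]
Insert 31:
  append 31 at index 4 → [2, 18, 8, 28, 31] (no swap needed)
Insert 59:
  append 59 at index 5 → [2, 18, 8, 28, 31, 59] (no swap needed)
Insert 5:
  append 5 at index 6 → [2, 18, 8, 28, 31, 59, 5]
  5 < parent 8 at index 2, swap → [2, 18, 5, 28, 31, 59, 8]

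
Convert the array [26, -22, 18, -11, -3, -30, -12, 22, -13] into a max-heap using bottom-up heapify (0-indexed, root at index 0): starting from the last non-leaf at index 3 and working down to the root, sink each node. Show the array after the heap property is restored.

sift down from index 3:
  -11 vs larger child 22 at index 7, swap → [26, -22, 18, 22, -3, -30, -12, -11, -13]
sift down from index 2: already satisfies heap property
sift down from index 1:
  -22 vs larger child 22 at index 3, swap → [26, 22, 18, -22, -3, -30, -12, -11, -13]
  -22 vs larger child -11 at index 7, swap → [26, 22, 18, -11, -3, -30, -12, -22, -13]
sift down from index 0: already satisfies heap property

[26, 22, 18, -11, -3, -30, -12, -22, -13]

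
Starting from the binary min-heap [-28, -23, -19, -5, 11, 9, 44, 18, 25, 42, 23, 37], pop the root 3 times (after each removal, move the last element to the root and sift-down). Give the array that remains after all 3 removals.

[-5, 11, 9, 18, 42, 23, 44, 37, 25]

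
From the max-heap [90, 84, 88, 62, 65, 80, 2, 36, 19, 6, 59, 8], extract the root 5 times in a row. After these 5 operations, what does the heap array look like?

extract-max #1 returns 90:
  remove root 90; move last element 8 to root → [8, 84, 88, 62, 65, 80, 2, 36, 19, 6, 59]
  8 vs larger child 88 at index 2, swap → [88, 84, 8, 62, 65, 80, 2, 36, 19, 6, 59]
  8 vs larger child 80 at index 5, swap → [88, 84, 80, 62, 65, 8, 2, 36, 19, 6, 59]
extract-max #2 returns 88:
  remove root 88; move last element 59 to root → [59, 84, 80, 62, 65, 8, 2, 36, 19, 6]
  59 vs larger child 84 at index 1, swap → [84, 59, 80, 62, 65, 8, 2, 36, 19, 6]
  59 vs larger child 65 at index 4, swap → [84, 65, 80, 62, 59, 8, 2, 36, 19, 6]
extract-max #3 returns 84:
  remove root 84; move last element 6 to root → [6, 65, 80, 62, 59, 8, 2, 36, 19]
  6 vs larger child 80 at index 2, swap → [80, 65, 6, 62, 59, 8, 2, 36, 19]
  6 vs larger child 8 at index 5, swap → [80, 65, 8, 62, 59, 6, 2, 36, 19]
extract-max #4 returns 80:
  remove root 80; move last element 19 to root → [19, 65, 8, 62, 59, 6, 2, 36]
  19 vs larger child 65 at index 1, swap → [65, 19, 8, 62, 59, 6, 2, 36]
  19 vs larger child 62 at index 3, swap → [65, 62, 8, 19, 59, 6, 2, 36]
  19 vs only child 36 at index 7, swap → [65, 62, 8, 36, 59, 6, 2, 19]
extract-max #5 returns 65:
  remove root 65; move last element 19 to root → [19, 62, 8, 36, 59, 6, 2]
  19 vs larger child 62 at index 1, swap → [62, 19, 8, 36, 59, 6, 2]
  19 vs larger child 59 at index 4, swap → [62, 59, 8, 36, 19, 6, 2]

[62, 59, 8, 36, 19, 6, 2]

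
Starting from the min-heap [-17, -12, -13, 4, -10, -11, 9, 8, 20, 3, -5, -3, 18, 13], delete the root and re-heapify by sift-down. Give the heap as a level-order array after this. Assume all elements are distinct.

[-13, -12, -11, 4, -10, -3, 9, 8, 20, 3, -5, 13, 18]

remove root -17; move last element 13 to root → [13, -12, -13, 4, -10, -11, 9, 8, 20, 3, -5, -3, 18]
13 vs smaller child -13 at index 2, swap → [-13, -12, 13, 4, -10, -11, 9, 8, 20, 3, -5, -3, 18]
13 vs smaller child -11 at index 5, swap → [-13, -12, -11, 4, -10, 13, 9, 8, 20, 3, -5, -3, 18]
13 vs smaller child -3 at index 11, swap → [-13, -12, -11, 4, -10, -3, 9, 8, 20, 3, -5, 13, 18]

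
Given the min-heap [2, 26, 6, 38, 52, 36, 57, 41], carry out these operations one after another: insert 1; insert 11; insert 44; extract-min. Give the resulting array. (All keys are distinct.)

insert 1:
  append 1 at index 8 → [2, 26, 6, 38, 52, 36, 57, 41, 1]
  1 < parent 38 at index 3, swap → [2, 26, 6, 1, 52, 36, 57, 41, 38]
  1 < parent 26 at index 1, swap → [2, 1, 6, 26, 52, 36, 57, 41, 38]
  1 < parent 2 at index 0, swap → [1, 2, 6, 26, 52, 36, 57, 41, 38]
insert 11:
  append 11 at index 9 → [1, 2, 6, 26, 52, 36, 57, 41, 38, 11]
  11 < parent 52 at index 4, swap → [1, 2, 6, 26, 11, 36, 57, 41, 38, 52]
insert 44:
  append 44 at index 10 → [1, 2, 6, 26, 11, 36, 57, 41, 38, 52, 44] (no swap needed)
extract-min → returns 1:
  remove root 1; move last element 44 to root → [44, 2, 6, 26, 11, 36, 57, 41, 38, 52]
  44 vs smaller child 2 at index 1, swap → [2, 44, 6, 26, 11, 36, 57, 41, 38, 52]
  44 vs smaller child 11 at index 4, swap → [2, 11, 6, 26, 44, 36, 57, 41, 38, 52]

[2, 11, 6, 26, 44, 36, 57, 41, 38, 52]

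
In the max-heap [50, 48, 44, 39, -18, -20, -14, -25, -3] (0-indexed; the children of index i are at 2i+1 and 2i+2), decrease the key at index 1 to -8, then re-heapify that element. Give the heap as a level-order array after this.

set index 1 from 48 to -8 → [50, -8, 44, 39, -18, -20, -14, -25, -3]
-8 vs larger child 39 at index 3, swap → [50, 39, 44, -8, -18, -20, -14, -25, -3]
-8 vs larger child -3 at index 8, swap → [50, 39, 44, -3, -18, -20, -14, -25, -8]

[50, 39, 44, -3, -18, -20, -14, -25, -8]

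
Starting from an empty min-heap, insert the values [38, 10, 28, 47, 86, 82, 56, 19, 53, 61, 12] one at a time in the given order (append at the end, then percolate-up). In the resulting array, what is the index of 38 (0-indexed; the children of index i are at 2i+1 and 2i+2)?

3

Insert 38:
  append 38 at index 0 → [38] (no swap needed)
Insert 10:
  append 10 at index 1 → [38, 10]
  10 < parent 38 at index 0, swap → [10, 38]
Insert 28:
  append 28 at index 2 → [10, 38, 28] (no swap needed)
Insert 47:
  append 47 at index 3 → [10, 38, 28, 47] (no swap needed)
Insert 86:
  append 86 at index 4 → [10, 38, 28, 47, 86] (no swap needed)
Insert 82:
  append 82 at index 5 → [10, 38, 28, 47, 86, 82] (no swap needed)
Insert 56:
  append 56 at index 6 → [10, 38, 28, 47, 86, 82, 56] (no swap needed)
Insert 19:
  append 19 at index 7 → [10, 38, 28, 47, 86, 82, 56, 19]
  19 < parent 47 at index 3, swap → [10, 38, 28, 19, 86, 82, 56, 47]
  19 < parent 38 at index 1, swap → [10, 19, 28, 38, 86, 82, 56, 47]
Insert 53:
  append 53 at index 8 → [10, 19, 28, 38, 86, 82, 56, 47, 53] (no swap needed)
Insert 61:
  append 61 at index 9 → [10, 19, 28, 38, 86, 82, 56, 47, 53, 61]
  61 < parent 86 at index 4, swap → [10, 19, 28, 38, 61, 82, 56, 47, 53, 86]
Insert 12:
  append 12 at index 10 → [10, 19, 28, 38, 61, 82, 56, 47, 53, 86, 12]
  12 < parent 61 at index 4, swap → [10, 19, 28, 38, 12, 82, 56, 47, 53, 86, 61]
  12 < parent 19 at index 1, swap → [10, 12, 28, 38, 19, 82, 56, 47, 53, 86, 61]
resulting array: [10, 12, 28, 38, 19, 82, 56, 47, 53, 86, 61]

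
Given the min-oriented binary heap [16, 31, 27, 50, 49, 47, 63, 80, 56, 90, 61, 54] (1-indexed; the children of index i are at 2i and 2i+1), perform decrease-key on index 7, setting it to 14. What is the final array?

set index 7 from 63 to 14 → [16, 31, 27, 50, 49, 47, 14, 80, 56, 90, 61, 54]
14 < parent 27 at index 3, swap → [16, 31, 14, 50, 49, 47, 27, 80, 56, 90, 61, 54]
14 < parent 16 at index 1, swap → [14, 31, 16, 50, 49, 47, 27, 80, 56, 90, 61, 54]

[14, 31, 16, 50, 49, 47, 27, 80, 56, 90, 61, 54]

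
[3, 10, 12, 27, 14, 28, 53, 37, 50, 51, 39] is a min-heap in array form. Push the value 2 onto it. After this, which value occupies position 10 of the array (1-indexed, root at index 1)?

append 2 at index 12 → [3, 10, 12, 27, 14, 28, 53, 37, 50, 51, 39, 2]
2 < parent 28 at index 6, swap → [3, 10, 12, 27, 14, 2, 53, 37, 50, 51, 39, 28]
2 < parent 12 at index 3, swap → [3, 10, 2, 27, 14, 12, 53, 37, 50, 51, 39, 28]
2 < parent 3 at index 1, swap → [2, 10, 3, 27, 14, 12, 53, 37, 50, 51, 39, 28]
resulting array: [2, 10, 3, 27, 14, 12, 53, 37, 50, 51, 39, 28]

51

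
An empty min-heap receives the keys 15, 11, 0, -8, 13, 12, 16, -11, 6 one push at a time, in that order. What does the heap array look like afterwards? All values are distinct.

Insert 15:
  append 15 at index 0 → [15] (no swap needed)
Insert 11:
  append 11 at index 1 → [15, 11]
  11 < parent 15 at index 0, swap → [11, 15]
Insert 0:
  append 0 at index 2 → [11, 15, 0]
  0 < parent 11 at index 0, swap → [0, 15, 11]
Insert -8:
  append -8 at index 3 → [0, 15, 11, -8]
  -8 < parent 15 at index 1, swap → [0, -8, 11, 15]
  -8 < parent 0 at index 0, swap → [-8, 0, 11, 15]
Insert 13:
  append 13 at index 4 → [-8, 0, 11, 15, 13] (no swap needed)
Insert 12:
  append 12 at index 5 → [-8, 0, 11, 15, 13, 12] (no swap needed)
Insert 16:
  append 16 at index 6 → [-8, 0, 11, 15, 13, 12, 16] (no swap needed)
Insert -11:
  append -11 at index 7 → [-8, 0, 11, 15, 13, 12, 16, -11]
  -11 < parent 15 at index 3, swap → [-8, 0, 11, -11, 13, 12, 16, 15]
  -11 < parent 0 at index 1, swap → [-8, -11, 11, 0, 13, 12, 16, 15]
  -11 < parent -8 at index 0, swap → [-11, -8, 11, 0, 13, 12, 16, 15]
Insert 6:
  append 6 at index 8 → [-11, -8, 11, 0, 13, 12, 16, 15, 6] (no swap needed)

[-11, -8, 11, 0, 13, 12, 16, 15, 6]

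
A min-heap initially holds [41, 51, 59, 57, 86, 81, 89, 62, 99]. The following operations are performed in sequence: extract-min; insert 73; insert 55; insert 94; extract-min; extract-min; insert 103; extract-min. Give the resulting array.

extract-min → returns 41:
  remove root 41; move last element 99 to root → [99, 51, 59, 57, 86, 81, 89, 62]
  99 vs smaller child 51 at index 1, swap → [51, 99, 59, 57, 86, 81, 89, 62]
  99 vs smaller child 57 at index 3, swap → [51, 57, 59, 99, 86, 81, 89, 62]
  99 vs only child 62 at index 7, swap → [51, 57, 59, 62, 86, 81, 89, 99]
insert 73:
  append 73 at index 8 → [51, 57, 59, 62, 86, 81, 89, 99, 73] (no swap needed)
insert 55:
  append 55 at index 9 → [51, 57, 59, 62, 86, 81, 89, 99, 73, 55]
  55 < parent 86 at index 4, swap → [51, 57, 59, 62, 55, 81, 89, 99, 73, 86]
  55 < parent 57 at index 1, swap → [51, 55, 59, 62, 57, 81, 89, 99, 73, 86]
insert 94:
  append 94 at index 10 → [51, 55, 59, 62, 57, 81, 89, 99, 73, 86, 94] (no swap needed)
extract-min → returns 51:
  remove root 51; move last element 94 to root → [94, 55, 59, 62, 57, 81, 89, 99, 73, 86]
  94 vs smaller child 55 at index 1, swap → [55, 94, 59, 62, 57, 81, 89, 99, 73, 86]
  94 vs smaller child 57 at index 4, swap → [55, 57, 59, 62, 94, 81, 89, 99, 73, 86]
  94 vs only child 86 at index 9, swap → [55, 57, 59, 62, 86, 81, 89, 99, 73, 94]
extract-min → returns 55:
  remove root 55; move last element 94 to root → [94, 57, 59, 62, 86, 81, 89, 99, 73]
  94 vs smaller child 57 at index 1, swap → [57, 94, 59, 62, 86, 81, 89, 99, 73]
  94 vs smaller child 62 at index 3, swap → [57, 62, 59, 94, 86, 81, 89, 99, 73]
  94 vs smaller child 73 at index 8, swap → [57, 62, 59, 73, 86, 81, 89, 99, 94]
insert 103:
  append 103 at index 9 → [57, 62, 59, 73, 86, 81, 89, 99, 94, 103] (no swap needed)
extract-min → returns 57:
  remove root 57; move last element 103 to root → [103, 62, 59, 73, 86, 81, 89, 99, 94]
  103 vs smaller child 59 at index 2, swap → [59, 62, 103, 73, 86, 81, 89, 99, 94]
  103 vs smaller child 81 at index 5, swap → [59, 62, 81, 73, 86, 103, 89, 99, 94]

[59, 62, 81, 73, 86, 103, 89, 99, 94]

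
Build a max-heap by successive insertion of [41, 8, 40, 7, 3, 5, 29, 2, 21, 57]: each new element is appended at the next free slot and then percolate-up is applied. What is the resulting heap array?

Insert 41:
  append 41 at index 0 → [41] (no swap needed)
Insert 8:
  append 8 at index 1 → [41, 8] (no swap needed)
Insert 40:
  append 40 at index 2 → [41, 8, 40] (no swap needed)
Insert 7:
  append 7 at index 3 → [41, 8, 40, 7] (no swap needed)
Insert 3:
  append 3 at index 4 → [41, 8, 40, 7, 3] (no swap needed)
Insert 5:
  append 5 at index 5 → [41, 8, 40, 7, 3, 5] (no swap needed)
Insert 29:
  append 29 at index 6 → [41, 8, 40, 7, 3, 5, 29] (no swap needed)
Insert 2:
  append 2 at index 7 → [41, 8, 40, 7, 3, 5, 29, 2] (no swap needed)
Insert 21:
  append 21 at index 8 → [41, 8, 40, 7, 3, 5, 29, 2, 21]
  21 > parent 7 at index 3, swap → [41, 8, 40, 21, 3, 5, 29, 2, 7]
  21 > parent 8 at index 1, swap → [41, 21, 40, 8, 3, 5, 29, 2, 7]
Insert 57:
  append 57 at index 9 → [41, 21, 40, 8, 3, 5, 29, 2, 7, 57]
  57 > parent 3 at index 4, swap → [41, 21, 40, 8, 57, 5, 29, 2, 7, 3]
  57 > parent 21 at index 1, swap → [41, 57, 40, 8, 21, 5, 29, 2, 7, 3]
  57 > parent 41 at index 0, swap → [57, 41, 40, 8, 21, 5, 29, 2, 7, 3]

[57, 41, 40, 8, 21, 5, 29, 2, 7, 3]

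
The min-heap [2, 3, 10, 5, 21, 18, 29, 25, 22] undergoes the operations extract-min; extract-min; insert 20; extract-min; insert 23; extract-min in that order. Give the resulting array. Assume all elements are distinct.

extract-min → returns 2:
  remove root 2; move last element 22 to root → [22, 3, 10, 5, 21, 18, 29, 25]
  22 vs smaller child 3 at index 1, swap → [3, 22, 10, 5, 21, 18, 29, 25]
  22 vs smaller child 5 at index 3, swap → [3, 5, 10, 22, 21, 18, 29, 25]
extract-min → returns 3:
  remove root 3; move last element 25 to root → [25, 5, 10, 22, 21, 18, 29]
  25 vs smaller child 5 at index 1, swap → [5, 25, 10, 22, 21, 18, 29]
  25 vs smaller child 21 at index 4, swap → [5, 21, 10, 22, 25, 18, 29]
insert 20:
  append 20 at index 7 → [5, 21, 10, 22, 25, 18, 29, 20]
  20 < parent 22 at index 3, swap → [5, 21, 10, 20, 25, 18, 29, 22]
  20 < parent 21 at index 1, swap → [5, 20, 10, 21, 25, 18, 29, 22]
extract-min → returns 5:
  remove root 5; move last element 22 to root → [22, 20, 10, 21, 25, 18, 29]
  22 vs smaller child 10 at index 2, swap → [10, 20, 22, 21, 25, 18, 29]
  22 vs smaller child 18 at index 5, swap → [10, 20, 18, 21, 25, 22, 29]
insert 23:
  append 23 at index 7 → [10, 20, 18, 21, 25, 22, 29, 23] (no swap needed)
extract-min → returns 10:
  remove root 10; move last element 23 to root → [23, 20, 18, 21, 25, 22, 29]
  23 vs smaller child 18 at index 2, swap → [18, 20, 23, 21, 25, 22, 29]
  23 vs smaller child 22 at index 5, swap → [18, 20, 22, 21, 25, 23, 29]

[18, 20, 22, 21, 25, 23, 29]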